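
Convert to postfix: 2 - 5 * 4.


* has higher precedence, evaluate 5*4 first
Postfix: 2 5 4 * -


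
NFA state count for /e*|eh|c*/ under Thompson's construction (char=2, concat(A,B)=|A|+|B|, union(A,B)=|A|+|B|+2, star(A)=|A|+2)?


Syntax tree has 4 char leaf(s), 2 union(s), 2 star(s)
chars contribute 4×2 = 8; each union adds +2; each star adds +2
Total: 8 + 4 + 4 = 16 states


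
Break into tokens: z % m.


Scan left to right, longest-match per lexeme
Tokens: ID(z), OP(%), ID(m)


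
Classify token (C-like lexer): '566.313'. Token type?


Pattern: digits with a decimal point
Type: FLOAT_LITERAL


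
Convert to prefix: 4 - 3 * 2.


'*' binds tighter: tree is (- 4 (* 3 2))
Prefix: - 4 * 3 2


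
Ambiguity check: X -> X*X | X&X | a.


'a*a&a' has two parse trees (no precedence encoded between * and &)
Ambiguous


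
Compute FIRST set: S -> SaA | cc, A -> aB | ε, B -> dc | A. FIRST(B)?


Per alternative of B: FIRST(dc) = {d}; FIRST(A) = {a, ε}
FIRST(B) = {a, d, ε}


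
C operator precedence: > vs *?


'*' is multiplicative (level 10); '>' is relational (level 7)
Higher level binds tighter
'*' has higher precedence than '>'


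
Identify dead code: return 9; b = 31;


statement follows a return and is unreachable
Dead: 'b = 31'


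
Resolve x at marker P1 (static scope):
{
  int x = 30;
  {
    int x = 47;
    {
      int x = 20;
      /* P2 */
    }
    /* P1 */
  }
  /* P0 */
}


x declared in the same block as P1
x = 47


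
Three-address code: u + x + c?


Break into single-operator statements:
t1 = u + x
t2 = t1 + c


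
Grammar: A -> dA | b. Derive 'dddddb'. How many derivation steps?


Derivation: A => dA => ddA => dddA => ddddA => dddddA => dddddb
Steps: 6


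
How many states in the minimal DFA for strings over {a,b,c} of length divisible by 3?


Track length mod 3: states 0..2, accept at 0
Minimal DFA: 3 states


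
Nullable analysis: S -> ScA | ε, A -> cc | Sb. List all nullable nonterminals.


A nonterminal is nullable iff some alternative derives ε (directly, or every symbol in it is nullable)
Nullable: {S}


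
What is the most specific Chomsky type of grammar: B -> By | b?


Left-linear: every RHS is a terminal or one nonterminal followed by a terminal
Classification: Type 3 (Regular)


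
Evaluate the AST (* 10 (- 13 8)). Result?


Evaluate inner: (- 13 8) = 5
Evaluate root: (* 10 5) = 50
Result: 50


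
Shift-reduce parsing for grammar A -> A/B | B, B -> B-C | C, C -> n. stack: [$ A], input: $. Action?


start symbol A on stack, input exhausted
Action: accept


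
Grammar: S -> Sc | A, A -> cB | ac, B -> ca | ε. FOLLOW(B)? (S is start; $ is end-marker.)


$ ∈ FOLLOW(S). For each A -> αBβ: add FIRST(β)\{ε} to FOLLOW(B); if β nullable, add FOLLOW(A).
FOLLOW(B) = {$, c}


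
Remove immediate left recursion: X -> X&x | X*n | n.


Left-recursive alternatives: X&x, X*n; non-recursive: n
Introduce X': X -> nX', X' -> &xX' | *nX' | ε


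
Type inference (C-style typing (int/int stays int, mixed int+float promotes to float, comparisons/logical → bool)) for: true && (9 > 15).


Operand types: bool && bool
Rule: logical operators take bool operands and yield bool
Result type: bool


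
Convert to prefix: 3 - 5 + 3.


left-to-right (same/higher precedence on left): tree is (+ (- 3 5) 3)
Prefix: + - 3 5 3


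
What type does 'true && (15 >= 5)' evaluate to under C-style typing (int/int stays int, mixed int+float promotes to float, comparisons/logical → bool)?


Operand types: bool && bool
Rule: logical operators take bool operands and yield bool
Result type: bool


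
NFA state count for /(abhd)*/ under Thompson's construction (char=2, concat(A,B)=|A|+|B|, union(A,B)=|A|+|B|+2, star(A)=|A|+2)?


Syntax tree has 4 char leaf(s), 0 union(s), 1 star(s)
chars contribute 4×2 = 8; each union adds +2; each star adds +2
Total: 8 + 0 + 2 = 10 states


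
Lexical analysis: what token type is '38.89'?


Pattern: digits with a decimal point
Type: FLOAT_LITERAL


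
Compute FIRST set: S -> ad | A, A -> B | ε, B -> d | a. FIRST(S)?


Per alternative of S: FIRST(ad) = {a}; FIRST(A) = {a, d, ε}
FIRST(S) = {a, d, ε}


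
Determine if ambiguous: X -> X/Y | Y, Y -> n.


precedence layered via separate nonterminal Y: deterministic
Unambiguous


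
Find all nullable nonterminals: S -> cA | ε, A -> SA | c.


A nonterminal is nullable iff some alternative derives ε (directly, or every symbol in it is nullable)
Nullable: {S}


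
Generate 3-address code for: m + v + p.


Break into single-operator statements:
t1 = m + v
t2 = t1 + p


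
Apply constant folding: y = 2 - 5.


2 - 5 = -3 at compile time
Optimized: y = -3


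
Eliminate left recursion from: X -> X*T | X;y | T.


Left-recursive alternatives: X*T, X;y; non-recursive: T
Introduce X': X -> TX', X' -> *TX' | ;yX' | ε


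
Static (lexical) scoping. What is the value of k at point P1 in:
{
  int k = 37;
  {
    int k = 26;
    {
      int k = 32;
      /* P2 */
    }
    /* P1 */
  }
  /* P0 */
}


k declared in the same block as P1
k = 26


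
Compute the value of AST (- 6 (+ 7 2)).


Evaluate inner: (+ 7 2) = 9
Evaluate root: (- 6 9) = -3
Result: -3


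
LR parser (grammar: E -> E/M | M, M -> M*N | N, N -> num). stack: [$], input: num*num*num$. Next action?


no handle on stack; shift 'num'
Action: shift


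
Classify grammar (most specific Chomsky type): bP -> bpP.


LHS has context (more than one symbol) and |LHS| ≤ |RHS|
Classification: Type 1 (Context-Sensitive)


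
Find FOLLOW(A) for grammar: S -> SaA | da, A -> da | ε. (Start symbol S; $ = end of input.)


$ ∈ FOLLOW(S). For each A -> αBβ: add FIRST(β)\{ε} to FOLLOW(B); if β nullable, add FOLLOW(A).
FOLLOW(A) = {$, a}


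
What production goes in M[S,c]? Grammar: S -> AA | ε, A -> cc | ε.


For [S, c]: 'c' ∈ FIRST(AA)
Entry: S -> AA


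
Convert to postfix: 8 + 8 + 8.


Left to right (same or higher precedence on left)
Postfix: 8 8 + 8 +


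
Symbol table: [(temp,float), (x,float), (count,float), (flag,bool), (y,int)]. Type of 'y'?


Lookup 'y' → type int


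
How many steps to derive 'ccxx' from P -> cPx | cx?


Derivation: P => cPx => ccxx
Steps: 2


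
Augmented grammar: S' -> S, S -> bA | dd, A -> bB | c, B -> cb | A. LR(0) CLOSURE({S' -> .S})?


Start: S' -> .S
For each item with dot before a nonterminal B, add B -> .γ for every B-production
Closure: [S' -> .S, S -> .bA, S -> .dd]


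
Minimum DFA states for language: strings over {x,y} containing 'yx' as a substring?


KMP-style automaton: 2 progress states + 1 absorbing accept = 3
Minimal DFA: 3 states


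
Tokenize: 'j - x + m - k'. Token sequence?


Scan left to right, longest-match per lexeme
Tokens: ID(j), OP(-), ID(x), OP(+), ID(m), OP(-), ID(k)


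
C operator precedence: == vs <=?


'<=' is relational (level 7); '==' is equality (level 6)
Higher level binds tighter
'<=' has higher precedence than '=='


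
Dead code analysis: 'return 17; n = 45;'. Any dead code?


statement follows a return and is unreachable
Dead: 'n = 45'


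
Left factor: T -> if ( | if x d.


Common prefix: 'if'
Factored: T -> if T', T' -> ( | x d


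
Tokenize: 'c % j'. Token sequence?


Scan left to right, longest-match per lexeme
Tokens: ID(c), OP(%), ID(j)


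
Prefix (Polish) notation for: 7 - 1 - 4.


left-to-right (same/higher precedence on left): tree is (- (- 7 1) 4)
Prefix: - - 7 1 4


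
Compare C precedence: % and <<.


'%' is multiplicative (level 10); '<<' is shift (level 8)
Higher level binds tighter
'%' has higher precedence than '<<'


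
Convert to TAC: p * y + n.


Break into single-operator statements:
t1 = p * y
t2 = t1 + n


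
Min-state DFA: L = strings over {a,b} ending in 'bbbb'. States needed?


Track the longest suffix of input matching a prefix of 'bbbb': 5 classes (prefixes of length 0..4)
Minimal DFA: 5 states


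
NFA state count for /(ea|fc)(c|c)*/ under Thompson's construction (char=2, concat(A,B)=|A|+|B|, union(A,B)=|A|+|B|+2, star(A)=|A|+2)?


Syntax tree has 6 char leaf(s), 2 union(s), 1 star(s)
chars contribute 6×2 = 12; each union adds +2; each star adds +2
Total: 12 + 4 + 2 = 18 states


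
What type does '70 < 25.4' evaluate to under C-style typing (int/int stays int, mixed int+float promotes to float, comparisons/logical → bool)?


Operand types: int < float
Rule: comparison yields bool
Result type: bool


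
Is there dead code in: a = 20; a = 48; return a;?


first assignment to a is overwritten before any read
Dead: 'a = 20'


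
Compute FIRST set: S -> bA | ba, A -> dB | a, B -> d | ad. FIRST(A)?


Per alternative of A: FIRST(dB) = {d}; FIRST(a) = {a}
FIRST(A) = {a, d}


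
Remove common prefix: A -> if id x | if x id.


Common prefix: 'if'
Factored: A -> if A', A' -> id x | x id


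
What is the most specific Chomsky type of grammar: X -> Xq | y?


Left-linear: every RHS is a terminal or one nonterminal followed by a terminal
Classification: Type 3 (Regular)


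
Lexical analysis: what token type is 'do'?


Pattern: reserved word
Type: KEYWORD


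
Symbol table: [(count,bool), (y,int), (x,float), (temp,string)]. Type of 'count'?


Lookup 'count' → type bool


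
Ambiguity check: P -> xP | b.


right-linear, alternatives start with distinct terminals 'x' vs 'b': unique leftmost derivation
Unambiguous


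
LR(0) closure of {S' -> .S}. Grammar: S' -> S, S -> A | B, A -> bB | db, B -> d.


Start: S' -> .S
For each item with dot before a nonterminal B, add B -> .γ for every B-production
Closure: [S' -> .S, S -> .A, S -> .B, A -> .bB, A -> .db, B -> .d]


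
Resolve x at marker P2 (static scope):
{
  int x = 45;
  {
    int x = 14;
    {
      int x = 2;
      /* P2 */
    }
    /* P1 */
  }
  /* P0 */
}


x declared in the same block as P2
x = 2


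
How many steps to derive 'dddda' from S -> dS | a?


Derivation: S => dS => ddS => dddS => ddddS => dddda
Steps: 5


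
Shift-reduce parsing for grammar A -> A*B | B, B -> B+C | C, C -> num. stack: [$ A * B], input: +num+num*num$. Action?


'+' can extend B; shift to build B -> B+C
Action: shift


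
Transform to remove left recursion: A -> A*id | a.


Left-recursive alternatives: A*id; non-recursive: a
Introduce A': A -> aA', A' -> *idA' | ε


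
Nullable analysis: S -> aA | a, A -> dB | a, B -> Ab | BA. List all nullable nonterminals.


A nonterminal is nullable iff some alternative derives ε (directly, or every symbol in it is nullable)
Nullable: {}


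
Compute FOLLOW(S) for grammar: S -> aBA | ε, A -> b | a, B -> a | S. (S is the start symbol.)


$ ∈ FOLLOW(S). For each A -> αBβ: add FIRST(β)\{ε} to FOLLOW(B); if β nullable, add FOLLOW(A).
FOLLOW(S) = {$, a, b}


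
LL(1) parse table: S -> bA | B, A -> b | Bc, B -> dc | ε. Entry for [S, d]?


For [S, d]: 'd' ∈ FIRST(B)
Entry: S -> B


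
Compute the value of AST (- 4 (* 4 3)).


Evaluate inner: (* 4 3) = 12
Evaluate root: (- 4 12) = -8
Result: -8


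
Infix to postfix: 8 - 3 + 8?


Left to right (same or higher precedence on left)
Postfix: 8 3 - 8 +


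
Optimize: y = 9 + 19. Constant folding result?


9 + 19 = 28 at compile time
Optimized: y = 28


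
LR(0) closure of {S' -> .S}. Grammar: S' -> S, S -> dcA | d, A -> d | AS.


Start: S' -> .S
For each item with dot before a nonterminal B, add B -> .γ for every B-production
Closure: [S' -> .S, S -> .dcA, S -> .d]


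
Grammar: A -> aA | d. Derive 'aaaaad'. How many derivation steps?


Derivation: A => aA => aaA => aaaA => aaaaA => aaaaaA => aaaaad
Steps: 6


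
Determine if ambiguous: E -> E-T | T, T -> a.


precedence layered via separate nonterminal T: deterministic
Unambiguous


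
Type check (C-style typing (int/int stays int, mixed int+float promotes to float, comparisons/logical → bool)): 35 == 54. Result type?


Operand types: int == int
Rule: comparison yields bool
Result type: bool


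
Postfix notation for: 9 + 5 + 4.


Left to right (same or higher precedence on left)
Postfix: 9 5 + 4 +


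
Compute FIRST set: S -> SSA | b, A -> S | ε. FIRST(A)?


Per alternative of A: FIRST(S) = {b}; FIRST(ε) = {ε}
FIRST(A) = {b, ε}


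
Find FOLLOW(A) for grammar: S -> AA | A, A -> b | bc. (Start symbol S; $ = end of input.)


$ ∈ FOLLOW(S). For each A -> αBβ: add FIRST(β)\{ε} to FOLLOW(B); if β nullable, add FOLLOW(A).
FOLLOW(A) = {$, b}


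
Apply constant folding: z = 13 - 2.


13 - 2 = 11 at compile time
Optimized: z = 11


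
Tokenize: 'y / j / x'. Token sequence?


Scan left to right, longest-match per lexeme
Tokens: ID(y), OP(/), ID(j), OP(/), ID(x)


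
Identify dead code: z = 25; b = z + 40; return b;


z is read by b's definition; b is returned
No dead code


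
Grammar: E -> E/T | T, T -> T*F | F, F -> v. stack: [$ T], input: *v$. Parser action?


shift '*' to continue T -> T*F
Action: shift


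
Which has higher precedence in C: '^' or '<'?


'<' is relational (level 7); '^' is bitwise XOR (level 4)
Higher level binds tighter
'<' has higher precedence than '^'


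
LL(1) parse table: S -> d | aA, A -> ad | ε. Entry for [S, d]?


For [S, d]: 'd' ∈ FIRST(d)
Entry: S -> d


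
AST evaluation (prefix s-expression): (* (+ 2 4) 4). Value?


Evaluate inner: (+ 2 4) = 6
Evaluate root: (* 6 4) = 24
Result: 24


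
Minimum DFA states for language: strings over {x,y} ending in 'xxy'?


Track the longest suffix of input matching a prefix of 'xxy': 4 classes (prefixes of length 0..3)
Minimal DFA: 4 states


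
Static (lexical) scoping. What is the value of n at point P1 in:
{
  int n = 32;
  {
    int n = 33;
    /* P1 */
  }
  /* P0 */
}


n declared in the same block as P1
n = 33


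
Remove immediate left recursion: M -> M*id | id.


Left-recursive alternatives: M*id; non-recursive: id
Introduce M': M -> idM', M' -> *idM' | ε


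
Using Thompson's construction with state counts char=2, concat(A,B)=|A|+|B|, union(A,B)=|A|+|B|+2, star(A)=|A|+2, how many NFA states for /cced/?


Syntax tree has 4 char leaf(s), 0 union(s), 0 star(s)
chars contribute 4×2 = 8; each union adds +2; each star adds +2
Total: 8 + 0 + 0 = 8 states


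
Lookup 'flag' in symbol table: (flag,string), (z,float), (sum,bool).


Lookup 'flag' → type string


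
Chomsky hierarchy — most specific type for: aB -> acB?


LHS has context (more than one symbol) and |LHS| ≤ |RHS|
Classification: Type 1 (Context-Sensitive)


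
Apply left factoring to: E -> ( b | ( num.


Common prefix: '('
Factored: E -> ( E', E' -> b | num


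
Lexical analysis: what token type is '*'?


Pattern: operator symbol
Type: OPERATOR


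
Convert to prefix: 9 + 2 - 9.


left-to-right (same/higher precedence on left): tree is (- (+ 9 2) 9)
Prefix: - + 9 2 9


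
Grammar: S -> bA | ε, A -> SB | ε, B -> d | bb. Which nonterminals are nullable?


A nonterminal is nullable iff some alternative derives ε (directly, or every symbol in it is nullable)
Nullable: {A, S}


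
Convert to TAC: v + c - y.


Break into single-operator statements:
t1 = v + c
t2 = t1 - y


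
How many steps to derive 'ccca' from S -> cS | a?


Derivation: S => cS => ccS => cccS => ccca
Steps: 4


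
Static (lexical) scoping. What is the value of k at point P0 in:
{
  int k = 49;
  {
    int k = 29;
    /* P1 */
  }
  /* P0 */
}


k declared in the same block as P0
k = 49


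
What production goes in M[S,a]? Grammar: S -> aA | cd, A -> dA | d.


For [S, a]: 'a' ∈ FIRST(aA)
Entry: S -> aA


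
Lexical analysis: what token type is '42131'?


Pattern: digits only
Type: INTEGER_LITERAL


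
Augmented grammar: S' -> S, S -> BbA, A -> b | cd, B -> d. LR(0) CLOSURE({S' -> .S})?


Start: S' -> .S
For each item with dot before a nonterminal B, add B -> .γ for every B-production
Closure: [S' -> .S, S -> .BbA, B -> .d]


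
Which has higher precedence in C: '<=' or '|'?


'<=' is relational (level 7); '|' is bitwise OR (level 3)
Higher level binds tighter
'<=' has higher precedence than '|'


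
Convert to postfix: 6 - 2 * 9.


* has higher precedence, evaluate 2*9 first
Postfix: 6 2 9 * -


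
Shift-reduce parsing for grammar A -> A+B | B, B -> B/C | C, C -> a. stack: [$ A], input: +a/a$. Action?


shift '+' to continue A -> A+B
Action: shift


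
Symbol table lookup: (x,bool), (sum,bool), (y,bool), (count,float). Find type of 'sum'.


Lookup 'sum' → type bool


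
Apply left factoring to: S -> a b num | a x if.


Common prefix: 'a'
Factored: S -> a S', S' -> b num | x if


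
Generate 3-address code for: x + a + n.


Break into single-operator statements:
t1 = x + a
t2 = t1 + n


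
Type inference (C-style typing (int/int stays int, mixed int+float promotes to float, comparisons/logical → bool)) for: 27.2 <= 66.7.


Operand types: float <= float
Rule: comparison yields bool
Result type: bool


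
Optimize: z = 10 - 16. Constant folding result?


10 - 16 = -6 at compile time
Optimized: z = -6


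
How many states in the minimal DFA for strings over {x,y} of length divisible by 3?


Track length mod 3: states 0..2, accept at 0
Minimal DFA: 3 states


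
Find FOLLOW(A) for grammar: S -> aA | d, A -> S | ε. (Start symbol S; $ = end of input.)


$ ∈ FOLLOW(S). For each A -> αBβ: add FIRST(β)\{ε} to FOLLOW(B); if β nullable, add FOLLOW(A).
FOLLOW(A) = {$}


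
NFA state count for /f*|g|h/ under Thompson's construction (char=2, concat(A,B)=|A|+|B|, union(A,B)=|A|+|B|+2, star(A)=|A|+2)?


Syntax tree has 3 char leaf(s), 2 union(s), 1 star(s)
chars contribute 3×2 = 6; each union adds +2; each star adds +2
Total: 6 + 4 + 2 = 12 states


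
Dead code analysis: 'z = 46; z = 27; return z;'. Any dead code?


first assignment to z is overwritten before any read
Dead: 'z = 46'


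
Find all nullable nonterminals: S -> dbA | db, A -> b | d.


A nonterminal is nullable iff some alternative derives ε (directly, or every symbol in it is nullable)
Nullable: {}


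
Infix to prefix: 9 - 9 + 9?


left-to-right (same/higher precedence on left): tree is (+ (- 9 9) 9)
Prefix: + - 9 9 9


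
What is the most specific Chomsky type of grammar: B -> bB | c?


Right-linear: every RHS is a terminal or a terminal followed by one nonterminal
Classification: Type 3 (Regular)


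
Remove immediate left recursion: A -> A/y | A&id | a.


Left-recursive alternatives: A/y, A&id; non-recursive: a
Introduce A': A -> aA', A' -> /yA' | &idA' | ε


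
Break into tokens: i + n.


Scan left to right, longest-match per lexeme
Tokens: ID(i), OP(+), ID(n)


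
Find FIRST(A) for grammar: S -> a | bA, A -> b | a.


Per alternative of A: FIRST(b) = {b}; FIRST(a) = {a}
FIRST(A) = {a, b}


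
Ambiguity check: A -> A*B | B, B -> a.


precedence layered via separate nonterminal B: deterministic
Unambiguous


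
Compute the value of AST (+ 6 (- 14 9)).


Evaluate inner: (- 14 9) = 5
Evaluate root: (+ 6 5) = 11
Result: 11


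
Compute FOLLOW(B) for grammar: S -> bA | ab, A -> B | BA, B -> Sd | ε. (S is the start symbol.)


$ ∈ FOLLOW(S). For each A -> αBβ: add FIRST(β)\{ε} to FOLLOW(B); if β nullable, add FOLLOW(A).
FOLLOW(B) = {$, a, b, d}


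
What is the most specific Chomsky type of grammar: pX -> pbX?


LHS has context (more than one symbol) and |LHS| ≤ |RHS|
Classification: Type 1 (Context-Sensitive)


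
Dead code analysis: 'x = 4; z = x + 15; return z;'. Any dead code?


x is read by z's definition; z is returned
No dead code


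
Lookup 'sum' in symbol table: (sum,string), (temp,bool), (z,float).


Lookup 'sum' → type string


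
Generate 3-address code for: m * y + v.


Break into single-operator statements:
t1 = m * y
t2 = t1 + v


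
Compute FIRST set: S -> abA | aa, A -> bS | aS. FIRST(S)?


Per alternative of S: FIRST(abA) = {a}; FIRST(aa) = {a}
FIRST(S) = {a}


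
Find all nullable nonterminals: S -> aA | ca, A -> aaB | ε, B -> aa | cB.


A nonterminal is nullable iff some alternative derives ε (directly, or every symbol in it is nullable)
Nullable: {A}


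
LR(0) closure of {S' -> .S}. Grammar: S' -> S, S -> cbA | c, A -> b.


Start: S' -> .S
For each item with dot before a nonterminal B, add B -> .γ for every B-production
Closure: [S' -> .S, S -> .cbA, S -> .c]


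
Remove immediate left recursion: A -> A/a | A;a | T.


Left-recursive alternatives: A/a, A;a; non-recursive: T
Introduce A': A -> TA', A' -> /aA' | ;aA' | ε


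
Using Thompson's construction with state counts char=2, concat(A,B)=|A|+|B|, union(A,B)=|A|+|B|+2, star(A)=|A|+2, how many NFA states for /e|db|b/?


Syntax tree has 4 char leaf(s), 2 union(s), 0 star(s)
chars contribute 4×2 = 8; each union adds +2; each star adds +2
Total: 8 + 4 + 0 = 12 states


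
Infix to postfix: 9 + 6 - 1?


Left to right (same or higher precedence on left)
Postfix: 9 6 + 1 -


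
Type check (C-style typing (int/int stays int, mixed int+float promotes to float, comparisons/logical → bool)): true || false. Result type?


Operand types: bool || bool
Rule: logical operators take bool operands and yield bool
Result type: bool


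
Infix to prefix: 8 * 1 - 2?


left-to-right (same/higher precedence on left): tree is (- (* 8 1) 2)
Prefix: - * 8 1 2


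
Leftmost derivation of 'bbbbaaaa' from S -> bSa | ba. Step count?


Derivation: S => bSa => bbSaa => bbbSaaa => bbbbaaaa
Steps: 4


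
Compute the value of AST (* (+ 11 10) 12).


Evaluate inner: (+ 11 10) = 21
Evaluate root: (* 21 12) = 252
Result: 252


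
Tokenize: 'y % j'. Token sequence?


Scan left to right, longest-match per lexeme
Tokens: ID(y), OP(%), ID(j)


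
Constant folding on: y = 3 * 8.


3 * 8 = 24 at compile time
Optimized: y = 24


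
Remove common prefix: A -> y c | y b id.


Common prefix: 'y'
Factored: A -> y A', A' -> c | b id


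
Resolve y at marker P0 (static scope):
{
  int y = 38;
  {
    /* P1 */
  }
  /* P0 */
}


y declared in the same block as P0
y = 38


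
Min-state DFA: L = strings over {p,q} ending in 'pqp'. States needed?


Track the longest suffix of input matching a prefix of 'pqp': 4 classes (prefixes of length 0..3)
Minimal DFA: 4 states


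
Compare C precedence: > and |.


'>' is relational (level 7); '|' is bitwise OR (level 3)
Higher level binds tighter
'>' has higher precedence than '|'


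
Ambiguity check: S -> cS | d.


right-linear, alternatives start with distinct terminals 'c' vs 'd': unique leftmost derivation
Unambiguous


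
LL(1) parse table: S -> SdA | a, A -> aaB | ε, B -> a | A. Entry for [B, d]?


For [B, d]: A is nullable and 'd' ∈ FOLLOW(B)
Entry: B -> A


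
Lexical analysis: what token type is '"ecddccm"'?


Pattern: double-quoted sequence
Type: STRING_LITERAL


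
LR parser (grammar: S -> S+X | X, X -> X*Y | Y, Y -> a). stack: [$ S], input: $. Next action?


start symbol S on stack, input exhausted
Action: accept


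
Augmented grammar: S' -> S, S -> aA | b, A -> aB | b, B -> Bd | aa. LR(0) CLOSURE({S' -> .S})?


Start: S' -> .S
For each item with dot before a nonterminal B, add B -> .γ for every B-production
Closure: [S' -> .S, S -> .aA, S -> .b]


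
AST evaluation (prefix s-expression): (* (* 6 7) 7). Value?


Evaluate inner: (* 6 7) = 42
Evaluate root: (* 42 7) = 294
Result: 294


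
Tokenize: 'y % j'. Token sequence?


Scan left to right, longest-match per lexeme
Tokens: ID(y), OP(%), ID(j)


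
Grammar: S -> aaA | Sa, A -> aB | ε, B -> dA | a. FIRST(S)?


Per alternative of S: FIRST(aaA) = {a}; FIRST(Sa) = {a}
FIRST(S) = {a}


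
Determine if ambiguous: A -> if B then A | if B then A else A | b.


dangling else: 'if B then if B then b else b' parses two ways
Ambiguous


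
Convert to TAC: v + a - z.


Break into single-operator statements:
t1 = v + a
t2 = t1 - z


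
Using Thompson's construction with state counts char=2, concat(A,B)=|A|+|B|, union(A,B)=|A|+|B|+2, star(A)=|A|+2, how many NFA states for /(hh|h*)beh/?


Syntax tree has 6 char leaf(s), 1 union(s), 1 star(s)
chars contribute 6×2 = 12; each union adds +2; each star adds +2
Total: 12 + 2 + 2 = 16 states


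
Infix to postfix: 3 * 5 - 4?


Left to right (same or higher precedence on left)
Postfix: 3 5 * 4 -


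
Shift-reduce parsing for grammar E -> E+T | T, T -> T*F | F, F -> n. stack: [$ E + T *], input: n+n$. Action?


no handle; shift 'n'
Action: shift


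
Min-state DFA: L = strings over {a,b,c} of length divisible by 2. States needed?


Track length mod 2: states 0..1, accept at 0
Minimal DFA: 2 states


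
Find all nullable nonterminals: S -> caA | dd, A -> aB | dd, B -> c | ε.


A nonterminal is nullable iff some alternative derives ε (directly, or every symbol in it is nullable)
Nullable: {B}


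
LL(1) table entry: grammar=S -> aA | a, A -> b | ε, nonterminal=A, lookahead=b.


For [A, b]: 'b' ∈ FIRST(b)
Entry: A -> b


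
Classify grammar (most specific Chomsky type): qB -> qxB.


LHS has context (more than one symbol) and |LHS| ≤ |RHS|
Classification: Type 1 (Context-Sensitive)


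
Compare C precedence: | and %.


'%' is multiplicative (level 10); '|' is bitwise OR (level 3)
Higher level binds tighter
'%' has higher precedence than '|'


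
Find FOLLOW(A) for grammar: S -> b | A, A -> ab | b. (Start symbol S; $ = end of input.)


$ ∈ FOLLOW(S). For each A -> αBβ: add FIRST(β)\{ε} to FOLLOW(B); if β nullable, add FOLLOW(A).
FOLLOW(A) = {$}


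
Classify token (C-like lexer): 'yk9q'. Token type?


Pattern: letter/underscore followed by alphanumerics, not a keyword
Type: IDENTIFIER


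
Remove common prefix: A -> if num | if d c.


Common prefix: 'if'
Factored: A -> if A', A' -> num | d c


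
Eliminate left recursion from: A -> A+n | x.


Left-recursive alternatives: A+n; non-recursive: x
Introduce A': A -> xA', A' -> +nA' | ε


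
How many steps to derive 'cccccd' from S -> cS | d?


Derivation: S => cS => ccS => cccS => ccccS => cccccS => cccccd
Steps: 6


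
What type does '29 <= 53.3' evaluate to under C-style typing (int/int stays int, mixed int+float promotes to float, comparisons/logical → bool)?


Operand types: int <= float
Rule: comparison yields bool
Result type: bool


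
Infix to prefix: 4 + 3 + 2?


left-to-right (same/higher precedence on left): tree is (+ (+ 4 3) 2)
Prefix: + + 4 3 2


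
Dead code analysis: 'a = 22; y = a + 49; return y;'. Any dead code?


a is read by y's definition; y is returned
No dead code


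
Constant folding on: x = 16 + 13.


16 + 13 = 29 at compile time
Optimized: x = 29


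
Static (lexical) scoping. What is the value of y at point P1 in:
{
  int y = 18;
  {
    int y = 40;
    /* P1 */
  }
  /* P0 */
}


y declared in the same block as P1
y = 40


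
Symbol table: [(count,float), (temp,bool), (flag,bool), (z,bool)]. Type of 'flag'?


Lookup 'flag' → type bool


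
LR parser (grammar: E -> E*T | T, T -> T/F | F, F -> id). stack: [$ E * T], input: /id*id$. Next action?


'/' can extend T; shift to build T -> T/F
Action: shift


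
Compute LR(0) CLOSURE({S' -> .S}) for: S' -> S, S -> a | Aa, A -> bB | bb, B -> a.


Start: S' -> .S
For each item with dot before a nonterminal B, add B -> .γ for every B-production
Closure: [S' -> .S, S -> .a, S -> .Aa, A -> .bB, A -> .bb]


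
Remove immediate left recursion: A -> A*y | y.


Left-recursive alternatives: A*y; non-recursive: y
Introduce A': A -> yA', A' -> *yA' | ε


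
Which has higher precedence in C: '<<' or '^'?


'<<' is shift (level 8); '^' is bitwise XOR (level 4)
Higher level binds tighter
'<<' has higher precedence than '^'


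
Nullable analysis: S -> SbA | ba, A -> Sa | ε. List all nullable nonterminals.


A nonterminal is nullable iff some alternative derives ε (directly, or every symbol in it is nullable)
Nullable: {A}


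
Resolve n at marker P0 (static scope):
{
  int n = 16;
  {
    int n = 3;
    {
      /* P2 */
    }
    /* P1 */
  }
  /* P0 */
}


n declared in the same block as P0
n = 16


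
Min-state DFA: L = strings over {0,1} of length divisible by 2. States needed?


Track length mod 2: states 0..1, accept at 0
Minimal DFA: 2 states


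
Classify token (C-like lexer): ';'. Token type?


Pattern: delimiter/punctuation
Type: PUNCTUATION


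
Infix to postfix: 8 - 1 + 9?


Left to right (same or higher precedence on left)
Postfix: 8 1 - 9 +


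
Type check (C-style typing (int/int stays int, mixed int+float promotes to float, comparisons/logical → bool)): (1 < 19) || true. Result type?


Operand types: bool || bool
Rule: logical operators take bool operands and yield bool
Result type: bool


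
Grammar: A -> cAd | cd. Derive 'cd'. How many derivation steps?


Derivation: A => cd
Steps: 1


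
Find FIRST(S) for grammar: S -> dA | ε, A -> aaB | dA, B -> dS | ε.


Per alternative of S: FIRST(dA) = {d}; FIRST(ε) = {ε}
FIRST(S) = {d, ε}


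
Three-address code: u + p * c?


Break into single-operator statements:
t1 = p * c
t2 = u + t1


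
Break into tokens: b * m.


Scan left to right, longest-match per lexeme
Tokens: ID(b), OP(*), ID(m)


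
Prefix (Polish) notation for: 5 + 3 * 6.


'*' binds tighter: tree is (+ 5 (* 3 6))
Prefix: + 5 * 3 6


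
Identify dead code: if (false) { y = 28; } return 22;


condition is constant false, so the whole block is unreachable
Dead: 'if (false) { y = 28; }'


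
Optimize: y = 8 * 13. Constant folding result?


8 * 13 = 104 at compile time
Optimized: y = 104


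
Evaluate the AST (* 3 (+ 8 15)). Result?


Evaluate inner: (+ 8 15) = 23
Evaluate root: (* 3 23) = 69
Result: 69


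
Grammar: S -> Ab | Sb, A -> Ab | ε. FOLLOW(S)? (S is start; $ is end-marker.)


$ ∈ FOLLOW(S). For each A -> αBβ: add FIRST(β)\{ε} to FOLLOW(B); if β nullable, add FOLLOW(A).
FOLLOW(S) = {$, b}


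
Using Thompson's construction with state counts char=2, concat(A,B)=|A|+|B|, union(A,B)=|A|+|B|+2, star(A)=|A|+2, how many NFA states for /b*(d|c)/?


Syntax tree has 3 char leaf(s), 1 union(s), 1 star(s)
chars contribute 3×2 = 6; each union adds +2; each star adds +2
Total: 6 + 2 + 2 = 10 states


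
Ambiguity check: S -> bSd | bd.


balanced b^n…d^n: each string has a unique parse
Unambiguous


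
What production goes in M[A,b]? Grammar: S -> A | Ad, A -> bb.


For [A, b]: 'b' ∈ FIRST(bb)
Entry: A -> bb


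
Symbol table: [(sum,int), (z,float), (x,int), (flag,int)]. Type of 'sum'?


Lookup 'sum' → type int


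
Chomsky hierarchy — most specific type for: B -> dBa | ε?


Single nonterminal LHS, but d^n a^n is not regular
Classification: Type 2 (Context-Free)


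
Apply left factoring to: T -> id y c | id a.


Common prefix: 'id'
Factored: T -> id T', T' -> y c | a


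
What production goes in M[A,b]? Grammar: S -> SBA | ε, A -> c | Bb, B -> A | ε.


For [A, b]: 'b' ∈ FIRST(Bb)
Entry: A -> Bb


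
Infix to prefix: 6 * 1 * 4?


left-to-right (same/higher precedence on left): tree is (* (* 6 1) 4)
Prefix: * * 6 1 4


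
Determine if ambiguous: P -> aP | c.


right-linear, alternatives start with distinct terminals 'a' vs 'c': unique leftmost derivation
Unambiguous


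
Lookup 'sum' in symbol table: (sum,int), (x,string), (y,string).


Lookup 'sum' → type int


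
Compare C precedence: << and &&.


'<<' is shift (level 8); '&&' is logical AND (level 2)
Higher level binds tighter
'<<' has higher precedence than '&&'


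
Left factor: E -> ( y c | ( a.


Common prefix: '('
Factored: E -> ( E', E' -> y c | a


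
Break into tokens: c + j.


Scan left to right, longest-match per lexeme
Tokens: ID(c), OP(+), ID(j)


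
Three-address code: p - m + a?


Break into single-operator statements:
t1 = p - m
t2 = t1 + a


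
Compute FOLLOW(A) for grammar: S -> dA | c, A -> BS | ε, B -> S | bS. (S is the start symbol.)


$ ∈ FOLLOW(S). For each A -> αBβ: add FIRST(β)\{ε} to FOLLOW(B); if β nullable, add FOLLOW(A).
FOLLOW(A) = {$, c, d}


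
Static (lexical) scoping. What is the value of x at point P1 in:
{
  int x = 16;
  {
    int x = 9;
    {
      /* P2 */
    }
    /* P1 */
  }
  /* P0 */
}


x declared in the same block as P1
x = 9


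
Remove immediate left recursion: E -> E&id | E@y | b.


Left-recursive alternatives: E&id, E@y; non-recursive: b
Introduce E': E -> bE', E' -> &idE' | @yE' | ε


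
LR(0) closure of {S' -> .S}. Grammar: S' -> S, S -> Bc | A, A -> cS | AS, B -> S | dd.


Start: S' -> .S
For each item with dot before a nonterminal B, add B -> .γ for every B-production
Closure: [S' -> .S, S -> .Bc, S -> .A, B -> .S, B -> .dd, A -> .cS, A -> .AS]


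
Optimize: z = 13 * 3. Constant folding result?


13 * 3 = 39 at compile time
Optimized: z = 39


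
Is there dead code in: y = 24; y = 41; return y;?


first assignment to y is overwritten before any read
Dead: 'y = 24'


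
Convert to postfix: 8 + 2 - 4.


Left to right (same or higher precedence on left)
Postfix: 8 2 + 4 -


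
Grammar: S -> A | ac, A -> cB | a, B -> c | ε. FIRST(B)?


Per alternative of B: FIRST(c) = {c}; FIRST(ε) = {ε}
FIRST(B) = {c, ε}


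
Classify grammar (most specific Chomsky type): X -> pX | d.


Right-linear: every RHS is a terminal or a terminal followed by one nonterminal
Classification: Type 3 (Regular)


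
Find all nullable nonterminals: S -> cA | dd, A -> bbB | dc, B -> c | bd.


A nonterminal is nullable iff some alternative derives ε (directly, or every symbol in it is nullable)
Nullable: {}


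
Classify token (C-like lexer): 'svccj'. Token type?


Pattern: letter/underscore followed by alphanumerics, not a keyword
Type: IDENTIFIER


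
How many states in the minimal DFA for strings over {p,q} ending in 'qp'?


Track the longest suffix of input matching a prefix of 'qp': 3 classes (prefixes of length 0..2)
Minimal DFA: 3 states


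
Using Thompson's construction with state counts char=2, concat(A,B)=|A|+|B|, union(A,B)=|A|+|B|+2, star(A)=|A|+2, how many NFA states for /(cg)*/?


Syntax tree has 2 char leaf(s), 0 union(s), 1 star(s)
chars contribute 2×2 = 4; each union adds +2; each star adds +2
Total: 4 + 0 + 2 = 6 states


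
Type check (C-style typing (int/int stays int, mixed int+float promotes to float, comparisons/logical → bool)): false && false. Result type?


Operand types: bool && bool
Rule: logical operators take bool operands and yield bool
Result type: bool


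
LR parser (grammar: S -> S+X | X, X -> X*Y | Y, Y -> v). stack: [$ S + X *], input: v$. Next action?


no handle; shift 'v'
Action: shift


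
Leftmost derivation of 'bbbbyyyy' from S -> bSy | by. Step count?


Derivation: S => bSy => bbSyy => bbbSyyy => bbbbyyyy
Steps: 4


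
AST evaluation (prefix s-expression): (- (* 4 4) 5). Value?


Evaluate inner: (* 4 4) = 16
Evaluate root: (- 16 5) = 11
Result: 11


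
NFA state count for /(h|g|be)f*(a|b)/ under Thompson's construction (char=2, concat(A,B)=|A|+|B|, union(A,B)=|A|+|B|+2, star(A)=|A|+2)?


Syntax tree has 7 char leaf(s), 3 union(s), 1 star(s)
chars contribute 7×2 = 14; each union adds +2; each star adds +2
Total: 14 + 6 + 2 = 22 states


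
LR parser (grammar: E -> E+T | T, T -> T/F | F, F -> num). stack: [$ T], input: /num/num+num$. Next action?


shift '/' to continue T -> T/F
Action: shift


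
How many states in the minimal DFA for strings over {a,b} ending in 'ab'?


Track the longest suffix of input matching a prefix of 'ab': 3 classes (prefixes of length 0..2)
Minimal DFA: 3 states


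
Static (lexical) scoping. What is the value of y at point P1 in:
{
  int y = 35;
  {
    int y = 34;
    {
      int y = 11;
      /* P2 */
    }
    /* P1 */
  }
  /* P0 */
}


y declared in the same block as P1
y = 34


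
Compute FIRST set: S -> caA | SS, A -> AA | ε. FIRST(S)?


Per alternative of S: FIRST(caA) = {c}; FIRST(SS) = {c}
FIRST(S) = {c}


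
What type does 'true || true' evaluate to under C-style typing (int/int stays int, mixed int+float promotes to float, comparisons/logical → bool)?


Operand types: bool || bool
Rule: logical operators take bool operands and yield bool
Result type: bool


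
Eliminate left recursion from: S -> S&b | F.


Left-recursive alternatives: S&b; non-recursive: F
Introduce S': S -> FS', S' -> &bS' | ε


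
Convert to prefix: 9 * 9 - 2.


left-to-right (same/higher precedence on left): tree is (- (* 9 9) 2)
Prefix: - * 9 9 2


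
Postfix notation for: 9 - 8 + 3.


Left to right (same or higher precedence on left)
Postfix: 9 8 - 3 +


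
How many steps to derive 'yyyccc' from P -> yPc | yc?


Derivation: P => yPc => yyPcc => yyyccc
Steps: 3


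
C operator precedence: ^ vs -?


'-' is additive (level 9); '^' is bitwise XOR (level 4)
Higher level binds tighter
'-' has higher precedence than '^'


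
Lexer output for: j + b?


Scan left to right, longest-match per lexeme
Tokens: ID(j), OP(+), ID(b)


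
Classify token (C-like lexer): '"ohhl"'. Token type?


Pattern: double-quoted sequence
Type: STRING_LITERAL


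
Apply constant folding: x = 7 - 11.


7 - 11 = -4 at compile time
Optimized: x = -4


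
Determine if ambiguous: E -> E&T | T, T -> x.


precedence layered via separate nonterminal T: deterministic
Unambiguous


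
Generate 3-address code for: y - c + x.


Break into single-operator statements:
t1 = y - c
t2 = t1 + x


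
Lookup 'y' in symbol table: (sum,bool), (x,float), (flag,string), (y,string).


Lookup 'y' → type string


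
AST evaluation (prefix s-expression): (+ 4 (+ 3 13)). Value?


Evaluate inner: (+ 3 13) = 16
Evaluate root: (+ 4 16) = 20
Result: 20


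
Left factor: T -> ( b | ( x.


Common prefix: '('
Factored: T -> ( T', T' -> b | x


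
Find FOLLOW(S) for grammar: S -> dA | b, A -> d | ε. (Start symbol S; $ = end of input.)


$ ∈ FOLLOW(S). For each A -> αBβ: add FIRST(β)\{ε} to FOLLOW(B); if β nullable, add FOLLOW(A).
FOLLOW(S) = {$}


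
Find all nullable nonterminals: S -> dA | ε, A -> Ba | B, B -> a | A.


A nonterminal is nullable iff some alternative derives ε (directly, or every symbol in it is nullable)
Nullable: {S}


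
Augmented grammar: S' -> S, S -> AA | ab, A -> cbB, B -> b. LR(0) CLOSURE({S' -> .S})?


Start: S' -> .S
For each item with dot before a nonterminal B, add B -> .γ for every B-production
Closure: [S' -> .S, S -> .AA, S -> .ab, A -> .cbB]


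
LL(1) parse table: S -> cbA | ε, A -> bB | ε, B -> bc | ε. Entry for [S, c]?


For [S, c]: 'c' ∈ FIRST(cbA)
Entry: S -> cbA


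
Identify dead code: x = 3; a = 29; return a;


x is assigned but never read
Dead: 'x = 3'


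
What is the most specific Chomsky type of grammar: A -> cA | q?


Right-linear: every RHS is a terminal or a terminal followed by one nonterminal
Classification: Type 3 (Regular)
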